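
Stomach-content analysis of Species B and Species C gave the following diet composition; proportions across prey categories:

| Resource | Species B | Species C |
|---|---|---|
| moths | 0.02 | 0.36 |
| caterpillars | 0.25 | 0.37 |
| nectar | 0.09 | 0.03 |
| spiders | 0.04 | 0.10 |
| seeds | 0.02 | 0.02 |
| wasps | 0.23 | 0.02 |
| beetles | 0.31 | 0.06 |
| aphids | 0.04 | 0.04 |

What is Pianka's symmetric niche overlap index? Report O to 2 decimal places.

Σ p₁ᵢp₂ᵢ = 0.0072 + 0.0925 + 0.0027 + 0.0040 + 0.0004 + 0.0046 + 0.0186 + 0.0016 = 0.1316
Σp_1ᵢ² = 0.02² + 0.25² + 0.09² + 0.04² + 0.02² + 0.23² + 0.31² + 0.04² = 0.0004 + 0.0625 + 0.0081 + 0.0016 + 0.0004 + 0.0529 + 0.0961 + 0.0016 = 0.2236
Σp_2ᵢ² = 0.36² + 0.37² + 0.03² + 0.10² + 0.02² + 0.02² + 0.06² + 0.04² = 0.1296 + 0.1369 + 0.0009 + 0.0100 + 0.0004 + 0.0004 + 0.0036 + 0.0016 = 0.2834
O = 0.1316 / √(0.2236 × 0.2834) = 0.1316 / 0.25173 = 0.5228

0.52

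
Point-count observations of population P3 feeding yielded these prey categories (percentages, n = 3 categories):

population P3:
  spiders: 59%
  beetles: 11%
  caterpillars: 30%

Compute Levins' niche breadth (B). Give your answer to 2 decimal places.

Convert percentages to proportions (divide by 100).
Σpᵢ² = 0.59² + 0.11² + 0.30² = 0.3481 + 0.0121 + 0.0900 = 0.4502
B = 1 / 0.4502 = 2.2212

2.22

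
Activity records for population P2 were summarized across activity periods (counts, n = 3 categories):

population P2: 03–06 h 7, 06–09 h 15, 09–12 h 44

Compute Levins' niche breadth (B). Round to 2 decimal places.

1.97

Proportions for population P2 (n=66): 7/66=0.1061, 15/66=0.2273, 44/66=0.6667
Σpᵢ² = 0.1061² + 0.2273² + 0.6667² = 0.011257 + 0.051665 + 0.444489 = 0.507411
B = 1 / 0.507411 = 1.9708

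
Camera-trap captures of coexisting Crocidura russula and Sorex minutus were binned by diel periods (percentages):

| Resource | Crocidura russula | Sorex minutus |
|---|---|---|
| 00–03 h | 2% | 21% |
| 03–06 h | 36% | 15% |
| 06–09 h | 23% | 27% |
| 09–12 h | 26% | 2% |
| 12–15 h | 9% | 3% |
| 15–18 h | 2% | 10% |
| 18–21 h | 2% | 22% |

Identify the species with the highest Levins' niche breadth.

Convert percentages to proportions (divide by 100).
Σp_russᵢ² = 0.02² + 0.36² + 0.23² + 0.26² + 0.09² + 0.02² + 0.02² = 0.0004 + 0.1296 + 0.0529 + 0.0676 + 0.0081 + 0.0004 + 0.0004 = 0.2594
B_russ = 1 / 0.2594 = 3.8551
Σp_minuᵢ² = 0.21² + 0.15² + 0.27² + 0.02² + 0.03² + 0.10² + 0.22² = 0.0441 + 0.0225 + 0.0729 + 0.0004 + 0.0009 + 0.0100 + 0.0484 = 0.1992
B_minu = 1 / 0.1992 = 5.0201
Highest B → broadest niche (most generalist): Sorex minutus (B = 5.02).

Sorex minutus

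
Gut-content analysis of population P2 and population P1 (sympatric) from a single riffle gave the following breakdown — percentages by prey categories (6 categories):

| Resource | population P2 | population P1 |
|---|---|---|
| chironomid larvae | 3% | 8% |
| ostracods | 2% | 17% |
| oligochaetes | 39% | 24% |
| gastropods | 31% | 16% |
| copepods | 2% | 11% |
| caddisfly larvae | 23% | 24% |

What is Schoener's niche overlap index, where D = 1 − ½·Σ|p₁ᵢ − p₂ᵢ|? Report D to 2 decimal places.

Convert percentages to proportions (divide by 100).
Σ|p₁ᵢ − p₂ᵢ| = 0.05 + 0.15 + 0.15 + 0.15 + 0.09 + 0.01 = 0.60
D = 1 − ½ × 0.60 = 1 − 0.300 = 0.7000

0.70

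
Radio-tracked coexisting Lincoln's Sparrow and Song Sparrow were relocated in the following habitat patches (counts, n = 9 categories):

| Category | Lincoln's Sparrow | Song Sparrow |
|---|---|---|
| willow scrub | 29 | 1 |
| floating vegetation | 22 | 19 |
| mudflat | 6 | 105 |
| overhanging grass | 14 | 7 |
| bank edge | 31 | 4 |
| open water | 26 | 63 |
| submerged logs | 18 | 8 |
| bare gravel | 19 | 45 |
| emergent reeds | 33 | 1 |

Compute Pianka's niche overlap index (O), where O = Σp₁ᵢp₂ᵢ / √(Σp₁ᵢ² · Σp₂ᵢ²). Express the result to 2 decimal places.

Proportions for Lincoln's Sparrow (n=198): 29/198=0.1465, 22/198=0.1111, 6/198=0.0303, 14/198=0.0707, 31/198=0.1566, 26/198=0.1313, 18/198=0.0909, 19/198=0.0960, 33/198=0.1667
Proportions for Song Sparrow (n=253): 1/253=0.0040, 19/253=0.0751, 105/253=0.4150, 7/253=0.0277, 4/253=0.0158, 63/253=0.2490, 8/253=0.0316, 45/253=0.1779, 1/253=0.0040
Σ p₁ᵢp₂ᵢ = 0.000586 + 0.008344 + 0.012575 + 0.001958 + 0.002474 + 0.032694 + 0.002872 + 0.017078 + 0.000667 = 0.079248
Σp_1ᵢ² = 0.1465² + 0.1111² + 0.0303² + 0.0707² + 0.1566² + 0.1313² + 0.0909² + 0.0960² + 0.1667² = 0.021462 + 0.012343 + 0.000918 + 0.004998 + 0.024524 + 0.017240 + 0.008263 + 0.009216 + 0.027789 = 0.126753
Σp_2ᵢ² = 0.0040² + 0.0751² + 0.4150² + 0.0277² + 0.0158² + 0.2490² + 0.0316² + 0.1779² + 0.0040² = 0.000016 + 0.005640 + 0.172225 + 0.000767 + 0.000250 + 0.062001 + 0.000999 + 0.031648 + 0.000016 = 0.273562
O = 0.079248 / √(0.126753 × 0.273562) = 0.079248 / 0.1862117 = 0.4256

0.43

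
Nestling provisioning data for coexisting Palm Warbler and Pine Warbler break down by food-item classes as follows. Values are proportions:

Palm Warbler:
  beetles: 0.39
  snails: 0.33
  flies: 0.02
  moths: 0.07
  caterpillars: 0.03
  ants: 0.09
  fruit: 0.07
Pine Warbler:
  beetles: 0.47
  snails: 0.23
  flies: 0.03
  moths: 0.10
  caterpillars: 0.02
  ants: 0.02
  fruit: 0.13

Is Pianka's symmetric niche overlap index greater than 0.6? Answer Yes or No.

Yes

Σ p₁ᵢp₂ᵢ = 0.1833 + 0.0759 + 0.0006 + 0.0070 + 0.0006 + 0.0018 + 0.0091 = 0.2783
Σp_1ᵢ² = 0.39² + 0.33² + 0.02² + 0.07² + 0.03² + 0.09² + 0.07² = 0.1521 + 0.1089 + 0.0004 + 0.0049 + 0.0009 + 0.0081 + 0.0049 = 0.2802
Σp_2ᵢ² = 0.47² + 0.23² + 0.03² + 0.10² + 0.02² + 0.02² + 0.13² = 0.2209 + 0.0529 + 0.0009 + 0.0100 + 0.0004 + 0.0004 + 0.0169 = 0.3024
O = 0.2783 / √(0.2802 × 0.3024) = 0.2783 / 0.29109 = 0.9561
O = 0.9561 > 0.6 → Yes.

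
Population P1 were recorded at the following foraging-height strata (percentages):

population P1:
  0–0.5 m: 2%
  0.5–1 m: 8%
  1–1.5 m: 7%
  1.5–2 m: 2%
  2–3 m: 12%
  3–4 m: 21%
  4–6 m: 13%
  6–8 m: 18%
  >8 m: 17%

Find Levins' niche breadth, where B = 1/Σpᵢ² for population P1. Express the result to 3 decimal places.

6.720

Convert percentages to proportions (divide by 100).
Σpᵢ² = 0.02² + 0.08² + 0.07² + 0.02² + 0.12² + 0.21² + 0.13² + 0.18² + 0.17² = 0.0004 + 0.0064 + 0.0049 + 0.0004 + 0.0144 + 0.0441 + 0.0169 + 0.0324 + 0.0289 = 0.1488
B = 1 / 0.1488 = 6.72043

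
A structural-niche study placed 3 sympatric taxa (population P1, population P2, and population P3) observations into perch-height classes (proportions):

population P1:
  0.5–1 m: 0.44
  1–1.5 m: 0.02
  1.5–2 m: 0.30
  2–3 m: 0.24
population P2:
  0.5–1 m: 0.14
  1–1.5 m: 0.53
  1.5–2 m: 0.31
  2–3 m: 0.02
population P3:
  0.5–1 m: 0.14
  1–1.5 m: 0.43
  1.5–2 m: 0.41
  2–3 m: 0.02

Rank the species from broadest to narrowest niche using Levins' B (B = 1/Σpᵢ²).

Σp_P1ᵢ² = 0.44² + 0.02² + 0.30² + 0.24² = 0.1936 + 0.0004 + 0.0900 + 0.0576 = 0.3416
B_P1 = 1 / 0.3416 = 2.9274
Σp_P2ᵢ² = 0.14² + 0.53² + 0.31² + 0.02² = 0.0196 + 0.2809 + 0.0961 + 0.0004 = 0.3970
B_P2 = 1 / 0.3970 = 2.5189
Σp_P3ᵢ² = 0.14² + 0.43² + 0.41² + 0.02² = 0.0196 + 0.1849 + 0.1681 + 0.0004 = 0.3730
B_P3 = 1 / 0.3730 = 2.6810
Ranking by B (broadest → narrowest): population P1 (2.93) > population P3 (2.68) > population P2 (2.52)

population P1 > population P3 > population P2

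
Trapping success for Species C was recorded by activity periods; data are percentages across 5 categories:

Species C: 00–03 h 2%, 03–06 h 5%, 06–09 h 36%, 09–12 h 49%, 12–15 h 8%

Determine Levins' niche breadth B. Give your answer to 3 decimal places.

2.639

Convert percentages to proportions (divide by 100).
Σpᵢ² = 0.02² + 0.05² + 0.36² + 0.49² + 0.08² = 0.0004 + 0.0025 + 0.1296 + 0.2401 + 0.0064 = 0.3790
B = 1 / 0.3790 = 2.63852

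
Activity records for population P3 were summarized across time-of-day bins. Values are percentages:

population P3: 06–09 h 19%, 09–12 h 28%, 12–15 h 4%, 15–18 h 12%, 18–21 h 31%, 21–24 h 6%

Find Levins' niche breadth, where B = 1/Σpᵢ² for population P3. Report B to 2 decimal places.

4.34

Convert percentages to proportions (divide by 100).
Σpᵢ² = 0.19² + 0.28² + 0.04² + 0.12² + 0.31² + 0.06² = 0.0361 + 0.0784 + 0.0016 + 0.0144 + 0.0961 + 0.0036 = 0.2302
B = 1 / 0.2302 = 4.3440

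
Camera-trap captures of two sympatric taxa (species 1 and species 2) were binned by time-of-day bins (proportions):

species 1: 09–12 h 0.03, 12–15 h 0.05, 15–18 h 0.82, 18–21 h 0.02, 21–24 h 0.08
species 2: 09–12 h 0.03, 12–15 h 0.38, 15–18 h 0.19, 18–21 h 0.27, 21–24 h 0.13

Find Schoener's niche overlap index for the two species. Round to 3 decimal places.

0.370

Σ|p₁ᵢ − p₂ᵢ| = 0.00 + 0.33 + 0.63 + 0.25 + 0.05 = 1.26
D = 1 − ½ × 1.26 = 1 − 0.630 = 0.37000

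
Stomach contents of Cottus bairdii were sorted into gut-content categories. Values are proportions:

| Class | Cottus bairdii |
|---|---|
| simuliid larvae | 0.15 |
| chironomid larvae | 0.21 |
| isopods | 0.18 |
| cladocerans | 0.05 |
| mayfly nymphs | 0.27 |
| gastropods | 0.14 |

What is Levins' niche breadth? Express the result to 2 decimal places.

5.15

Σpᵢ² = 0.15² + 0.21² + 0.18² + 0.05² + 0.27² + 0.14² = 0.0225 + 0.0441 + 0.0324 + 0.0025 + 0.0729 + 0.0196 = 0.1940
B = 1 / 0.1940 = 5.1546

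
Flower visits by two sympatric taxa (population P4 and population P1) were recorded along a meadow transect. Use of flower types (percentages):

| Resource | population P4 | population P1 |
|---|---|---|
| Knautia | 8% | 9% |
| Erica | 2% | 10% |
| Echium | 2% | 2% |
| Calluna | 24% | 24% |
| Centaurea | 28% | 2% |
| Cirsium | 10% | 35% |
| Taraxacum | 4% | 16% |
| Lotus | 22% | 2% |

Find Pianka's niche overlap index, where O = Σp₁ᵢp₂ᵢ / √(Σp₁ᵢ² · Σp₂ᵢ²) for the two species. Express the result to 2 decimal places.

Convert percentages to proportions (divide by 100).
Σ p₁ᵢp₂ᵢ = 0.0072 + 0.0020 + 0.0004 + 0.0576 + 0.0056 + 0.0350 + 0.0064 + 0.0044 = 0.1186
Σp_1ᵢ² = 0.08² + 0.02² + 0.02² + 0.24² + 0.28² + 0.10² + 0.04² + 0.22² = 0.0064 + 0.0004 + 0.0004 + 0.0576 + 0.0784 + 0.0100 + 0.0016 + 0.0484 = 0.2032
Σp_2ᵢ² = 0.09² + 0.10² + 0.02² + 0.24² + 0.02² + 0.35² + 0.16² + 0.02² = 0.0081 + 0.0100 + 0.0004 + 0.0576 + 0.0004 + 0.1225 + 0.0256 + 0.0004 = 0.2250
O = 0.1186 / √(0.2032 × 0.2250) = 0.1186 / 0.21382 = 0.5547

0.55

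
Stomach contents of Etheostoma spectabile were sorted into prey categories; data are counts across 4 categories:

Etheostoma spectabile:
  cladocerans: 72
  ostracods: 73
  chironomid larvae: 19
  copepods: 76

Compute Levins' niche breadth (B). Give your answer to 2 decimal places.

3.46

Proportions for Etheostoma spectabile (n=240): 72/240=0.3000, 73/240=0.3042, 19/240=0.0792, 76/240=0.3167
Σpᵢ² = 0.3000² + 0.3042² + 0.0792² + 0.3167² = 0.090000 + 0.092538 + 0.006273 + 0.100299 = 0.289110
B = 1 / 0.289110 = 3.4589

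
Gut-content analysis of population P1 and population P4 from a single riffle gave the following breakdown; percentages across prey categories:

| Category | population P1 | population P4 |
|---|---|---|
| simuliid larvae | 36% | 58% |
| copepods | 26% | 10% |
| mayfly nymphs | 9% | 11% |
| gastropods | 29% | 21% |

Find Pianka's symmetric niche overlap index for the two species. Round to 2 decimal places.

0.90

Convert percentages to proportions (divide by 100).
Σ p₁ᵢp₂ᵢ = 0.2088 + 0.0260 + 0.0099 + 0.0609 = 0.3056
Σp_1ᵢ² = 0.36² + 0.26² + 0.09² + 0.29² = 0.1296 + 0.0676 + 0.0081 + 0.0841 = 0.2894
Σp_2ᵢ² = 0.58² + 0.10² + 0.11² + 0.21² = 0.3364 + 0.0100 + 0.0121 + 0.0441 = 0.4026
O = 0.3056 / √(0.2894 × 0.4026) = 0.3056 / 0.34134 = 0.8953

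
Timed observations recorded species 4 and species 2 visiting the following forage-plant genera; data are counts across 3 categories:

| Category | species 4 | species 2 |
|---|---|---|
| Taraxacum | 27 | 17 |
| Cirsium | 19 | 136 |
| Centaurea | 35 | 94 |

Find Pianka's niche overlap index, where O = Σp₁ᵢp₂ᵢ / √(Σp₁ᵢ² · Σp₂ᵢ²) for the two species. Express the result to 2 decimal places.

Proportions for species 4 (n=81): 27/81=0.3333, 19/81=0.2346, 35/81=0.4321
Proportions for species 2 (n=247): 17/247=0.0688, 136/247=0.5506, 94/247=0.3806
Σ p₁ᵢp₂ᵢ = 0.022931 + 0.129171 + 0.164457 = 0.316559
Σp_1ᵢ² = 0.3333² + 0.2346² + 0.4321² = 0.111089 + 0.055037 + 0.186710 = 0.352836
Σp_2ᵢ² = 0.0688² + 0.5506² + 0.3806² = 0.004733 + 0.303160 + 0.144856 = 0.452749
O = 0.316559 / √(0.352836 × 0.452749) = 0.316559 / 0.3996826 = 0.7920

0.79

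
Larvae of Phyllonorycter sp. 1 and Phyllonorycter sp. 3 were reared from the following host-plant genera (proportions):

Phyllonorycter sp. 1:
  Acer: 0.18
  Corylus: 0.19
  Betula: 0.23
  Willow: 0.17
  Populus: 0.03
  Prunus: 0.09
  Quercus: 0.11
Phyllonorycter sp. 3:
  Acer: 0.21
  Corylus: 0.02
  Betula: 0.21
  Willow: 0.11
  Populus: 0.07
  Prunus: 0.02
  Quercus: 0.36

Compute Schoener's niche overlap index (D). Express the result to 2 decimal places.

0.68

Σ|p₁ᵢ − p₂ᵢ| = 0.03 + 0.17 + 0.02 + 0.06 + 0.04 + 0.07 + 0.25 = 0.64
D = 1 − ½ × 0.64 = 1 − 0.320 = 0.6800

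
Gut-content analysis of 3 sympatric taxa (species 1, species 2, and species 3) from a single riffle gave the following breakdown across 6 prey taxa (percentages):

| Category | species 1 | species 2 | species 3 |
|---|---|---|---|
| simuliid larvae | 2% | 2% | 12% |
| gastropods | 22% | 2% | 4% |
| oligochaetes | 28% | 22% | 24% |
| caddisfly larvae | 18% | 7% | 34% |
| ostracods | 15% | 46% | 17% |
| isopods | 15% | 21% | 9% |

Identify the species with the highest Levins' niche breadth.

Convert percentages to proportions (divide by 100).
Σp_1ᵢ² = 0.02² + 0.22² + 0.28² + 0.18² + 0.15² + 0.15² = 0.0004 + 0.0484 + 0.0784 + 0.0324 + 0.0225 + 0.0225 = 0.2046
B_1 = 1 / 0.2046 = 4.8876
Σp_2ᵢ² = 0.02² + 0.02² + 0.22² + 0.07² + 0.46² + 0.21² = 0.0004 + 0.0004 + 0.0484 + 0.0049 + 0.2116 + 0.0441 = 0.3098
B_2 = 1 / 0.3098 = 3.2279
Σp_3ᵢ² = 0.12² + 0.04² + 0.24² + 0.34² + 0.17² + 0.09² = 0.0144 + 0.0016 + 0.0576 + 0.1156 + 0.0289 + 0.0081 = 0.2262
B_3 = 1 / 0.2262 = 4.4209
Highest B → broadest niche (most generalist): species 1 (B = 4.89).

species 1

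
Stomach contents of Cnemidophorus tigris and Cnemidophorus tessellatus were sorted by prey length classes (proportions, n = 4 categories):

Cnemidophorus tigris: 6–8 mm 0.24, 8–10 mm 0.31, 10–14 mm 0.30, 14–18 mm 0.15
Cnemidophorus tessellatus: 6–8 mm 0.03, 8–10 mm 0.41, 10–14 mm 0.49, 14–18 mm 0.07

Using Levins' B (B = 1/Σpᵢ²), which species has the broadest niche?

Cnemidophorus tigris

Σp_tigrᵢ² = 0.24² + 0.31² + 0.30² + 0.15² = 0.0576 + 0.0961 + 0.0900 + 0.0225 = 0.2662
B_tigr = 1 / 0.2662 = 3.7566
Σp_tessᵢ² = 0.03² + 0.41² + 0.49² + 0.07² = 0.0009 + 0.1681 + 0.2401 + 0.0049 = 0.4140
B_tess = 1 / 0.4140 = 2.4155
Highest B → broadest niche (most generalist): Cnemidophorus tigris (B = 3.76).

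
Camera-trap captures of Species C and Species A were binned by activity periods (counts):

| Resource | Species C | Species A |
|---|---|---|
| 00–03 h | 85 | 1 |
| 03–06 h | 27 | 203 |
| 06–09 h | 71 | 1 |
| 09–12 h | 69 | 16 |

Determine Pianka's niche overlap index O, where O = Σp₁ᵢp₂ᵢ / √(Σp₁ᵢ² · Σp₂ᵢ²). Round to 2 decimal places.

0.25

Proportions for Species C (n=252): 85/252=0.3373, 27/252=0.1071, 71/252=0.2817, 69/252=0.2738
Proportions for Species A (n=221): 1/221=0.0045, 203/221=0.9186, 1/221=0.0045, 16/221=0.0724
Σ p₁ᵢp₂ᵢ = 0.001518 + 0.098382 + 0.001268 + 0.019823 = 0.120991
Σp_1ᵢ² = 0.3373² + 0.1071² + 0.2817² + 0.2738² = 0.113771 + 0.011470 + 0.079355 + 0.074966 = 0.279562
Σp_2ᵢ² = 0.0045² + 0.9186² + 0.0045² + 0.0724² = 0.000020 + 0.843826 + 0.000020 + 0.005242 = 0.849108
O = 0.120991 / √(0.279562 × 0.849108) = 0.120991 / 0.4872149 = 0.2483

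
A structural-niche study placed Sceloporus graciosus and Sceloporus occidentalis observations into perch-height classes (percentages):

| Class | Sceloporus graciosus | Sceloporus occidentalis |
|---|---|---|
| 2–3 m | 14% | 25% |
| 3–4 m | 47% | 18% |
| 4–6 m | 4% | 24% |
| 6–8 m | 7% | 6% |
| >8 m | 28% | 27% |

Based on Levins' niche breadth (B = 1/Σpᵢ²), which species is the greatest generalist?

Sceloporus occidentalis

Convert percentages to proportions (divide by 100).
Σp_gracᵢ² = 0.14² + 0.47² + 0.04² + 0.07² + 0.28² = 0.0196 + 0.2209 + 0.0016 + 0.0049 + 0.0784 = 0.3254
B_grac = 1 / 0.3254 = 3.0731
Σp_occiᵢ² = 0.25² + 0.18² + 0.24² + 0.06² + 0.27² = 0.0625 + 0.0324 + 0.0576 + 0.0036 + 0.0729 = 0.2290
B_occi = 1 / 0.2290 = 4.3668
Highest B → broadest niche (most generalist): Sceloporus occidentalis (B = 4.37).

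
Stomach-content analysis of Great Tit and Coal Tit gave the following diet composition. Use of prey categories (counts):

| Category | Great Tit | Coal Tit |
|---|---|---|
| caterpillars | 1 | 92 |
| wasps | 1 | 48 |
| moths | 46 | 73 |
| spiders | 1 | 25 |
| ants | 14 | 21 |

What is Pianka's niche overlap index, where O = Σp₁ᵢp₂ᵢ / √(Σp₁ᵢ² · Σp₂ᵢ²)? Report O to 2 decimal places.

Proportions for Great Tit (n=63): 1/63=0.0159, 1/63=0.0159, 46/63=0.7302, 1/63=0.0159, 14/63=0.2222
Proportions for Coal Tit (n=259): 92/259=0.3552, 48/259=0.1853, 73/259=0.2819, 25/259=0.0965, 21/259=0.0811
Σ p₁ᵢp₂ᵢ = 0.005648 + 0.002946 + 0.205843 + 0.001534 + 0.018020 = 0.233991
Σp_1ᵢ² = 0.0159² + 0.0159² + 0.7302² + 0.0159² + 0.2222² = 0.000253 + 0.000253 + 0.533192 + 0.000253 + 0.049373 = 0.583324
Σp_2ᵢ² = 0.3552² + 0.1853² + 0.2819² + 0.0965² + 0.0811² = 0.126167 + 0.034336 + 0.079468 + 0.009312 + 0.006577 = 0.255860
O = 0.233991 / √(0.583324 × 0.255860) = 0.233991 / 0.3863279 = 0.6057

0.61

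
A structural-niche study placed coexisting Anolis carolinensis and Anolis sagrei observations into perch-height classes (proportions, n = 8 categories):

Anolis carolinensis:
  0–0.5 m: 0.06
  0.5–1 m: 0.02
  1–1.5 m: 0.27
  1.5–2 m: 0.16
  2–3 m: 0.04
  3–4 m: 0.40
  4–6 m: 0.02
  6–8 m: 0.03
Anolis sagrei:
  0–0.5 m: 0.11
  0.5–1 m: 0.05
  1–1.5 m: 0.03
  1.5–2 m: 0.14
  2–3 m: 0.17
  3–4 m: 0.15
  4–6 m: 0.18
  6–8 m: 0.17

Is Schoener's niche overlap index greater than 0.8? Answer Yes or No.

No

Σ|p₁ᵢ − p₂ᵢ| = 0.05 + 0.03 + 0.24 + 0.02 + 0.13 + 0.25 + 0.16 + 0.14 = 1.02
D = 1 − ½ × 1.02 = 1 − 0.510 = 0.4900
D = 0.4900 < 0.8 → No.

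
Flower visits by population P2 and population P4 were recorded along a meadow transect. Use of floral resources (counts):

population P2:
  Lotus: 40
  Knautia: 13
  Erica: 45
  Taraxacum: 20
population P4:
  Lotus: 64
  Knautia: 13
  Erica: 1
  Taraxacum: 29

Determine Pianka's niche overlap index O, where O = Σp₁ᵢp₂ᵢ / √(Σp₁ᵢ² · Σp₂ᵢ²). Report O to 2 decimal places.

Proportions for population P2 (n=118): 40/118=0.3390, 13/118=0.1102, 45/118=0.3814, 20/118=0.1695
Proportions for population P4 (n=107): 64/107=0.5981, 13/107=0.1215, 1/107=0.0093, 29/107=0.2710
Σ p₁ᵢp₂ᵢ = 0.202756 + 0.013389 + 0.003547 + 0.045935 = 0.265627
Σp_1ᵢ² = 0.3390² + 0.1102² + 0.3814² + 0.1695² = 0.114921 + 0.012144 + 0.145466 + 0.028730 = 0.301261
Σp_2ᵢ² = 0.5981² + 0.1215² + 0.0093² + 0.2710² = 0.357724 + 0.014762 + 0.000086 + 0.073441 = 0.446013
O = 0.265627 / √(0.301261 × 0.446013) = 0.265627 / 0.3665601 = 0.7246

0.72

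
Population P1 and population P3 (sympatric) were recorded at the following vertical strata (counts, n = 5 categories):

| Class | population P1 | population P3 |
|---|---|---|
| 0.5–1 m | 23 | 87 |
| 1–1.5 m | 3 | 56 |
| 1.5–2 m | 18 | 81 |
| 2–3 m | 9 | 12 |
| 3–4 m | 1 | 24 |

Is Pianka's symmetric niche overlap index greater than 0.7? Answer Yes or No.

Yes

Proportions for population P1 (n=54): 23/54=0.4259, 3/54=0.0556, 18/54=0.3333, 9/54=0.1667, 1/54=0.0185
Proportions for population P3 (n=260): 87/260=0.3346, 56/260=0.2154, 81/260=0.3115, 12/260=0.0462, 24/260=0.0923
Σ p₁ᵢp₂ᵢ = 0.142506 + 0.011976 + 0.103823 + 0.007702 + 0.001708 = 0.267715
Σp_1ᵢ² = 0.4259² + 0.0556² + 0.3333² + 0.1667² + 0.0185² = 0.181391 + 0.003091 + 0.111089 + 0.027789 + 0.000342 = 0.323702
Σp_2ᵢ² = 0.3346² + 0.2154² + 0.3115² + 0.0462² + 0.0923² = 0.111957 + 0.046397 + 0.097032 + 0.002134 + 0.008519 = 0.266039
O = 0.267715 / √(0.323702 × 0.266039) = 0.267715 / 0.2934576 = 0.9123
O = 0.9123 > 0.7 → Yes.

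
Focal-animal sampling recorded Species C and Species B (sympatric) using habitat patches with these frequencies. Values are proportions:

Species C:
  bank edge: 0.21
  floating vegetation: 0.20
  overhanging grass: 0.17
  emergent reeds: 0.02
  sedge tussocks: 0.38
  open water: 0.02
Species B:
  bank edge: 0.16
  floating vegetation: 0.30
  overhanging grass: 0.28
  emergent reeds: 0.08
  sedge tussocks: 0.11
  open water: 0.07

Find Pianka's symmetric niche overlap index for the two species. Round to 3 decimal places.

0.785

Σ p₁ᵢp₂ᵢ = 0.0336 + 0.0600 + 0.0476 + 0.0016 + 0.0418 + 0.0014 = 0.1860
Σp_1ᵢ² = 0.21² + 0.20² + 0.17² + 0.02² + 0.38² + 0.02² = 0.0441 + 0.0400 + 0.0289 + 0.0004 + 0.1444 + 0.0004 = 0.2582
Σp_2ᵢ² = 0.16² + 0.30² + 0.28² + 0.08² + 0.11² + 0.07² = 0.0256 + 0.0900 + 0.0784 + 0.0064 + 0.0121 + 0.0049 = 0.2174
O = 0.1860 / √(0.2582 × 0.2174) = 0.1860 / 0.236923 = 0.78507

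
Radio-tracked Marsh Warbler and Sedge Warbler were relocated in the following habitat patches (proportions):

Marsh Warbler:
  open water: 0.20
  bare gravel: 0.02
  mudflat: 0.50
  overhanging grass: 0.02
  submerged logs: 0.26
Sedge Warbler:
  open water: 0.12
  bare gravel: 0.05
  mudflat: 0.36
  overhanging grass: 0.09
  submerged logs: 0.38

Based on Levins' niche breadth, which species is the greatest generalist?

Sedge Warbler

Σp_Marsᵢ² = 0.20² + 0.02² + 0.50² + 0.02² + 0.26² = 0.0400 + 0.0004 + 0.2500 + 0.0004 + 0.0676 = 0.3584
B_Mars = 1 / 0.3584 = 2.7902
Σp_Sedgᵢ² = 0.12² + 0.05² + 0.36² + 0.09² + 0.38² = 0.0144 + 0.0025 + 0.1296 + 0.0081 + 0.1444 = 0.2990
B_Sedg = 1 / 0.2990 = 3.3445
Highest B → broadest niche (most generalist): Sedge Warbler (B = 3.34).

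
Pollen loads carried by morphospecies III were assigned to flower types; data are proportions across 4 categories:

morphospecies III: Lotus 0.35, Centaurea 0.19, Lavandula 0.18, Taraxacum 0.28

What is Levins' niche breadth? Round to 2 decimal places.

3.71

Σpᵢ² = 0.35² + 0.19² + 0.18² + 0.28² = 0.1225 + 0.0361 + 0.0324 + 0.0784 = 0.2694
B = 1 / 0.2694 = 3.7120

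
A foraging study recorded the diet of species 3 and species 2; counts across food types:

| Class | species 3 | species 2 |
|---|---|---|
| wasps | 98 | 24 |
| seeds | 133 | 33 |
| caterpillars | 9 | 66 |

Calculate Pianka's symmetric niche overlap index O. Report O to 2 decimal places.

0.57

Proportions for species 3 (n=240): 98/240=0.4083, 133/240=0.5542, 9/240=0.0375
Proportions for species 2 (n=123): 24/123=0.1951, 33/123=0.2683, 66/123=0.5366
Σ p₁ᵢp₂ᵢ = 0.079659 + 0.148692 + 0.020123 = 0.248474
Σp_1ᵢ² = 0.4083² + 0.5542² + 0.0375² = 0.166709 + 0.307138 + 0.001406 = 0.475253
Σp_2ᵢ² = 0.1951² + 0.2683² + 0.5366² = 0.038064 + 0.071985 + 0.287940 = 0.397989
O = 0.248474 / √(0.475253 × 0.397989) = 0.248474 / 0.4349086 = 0.5713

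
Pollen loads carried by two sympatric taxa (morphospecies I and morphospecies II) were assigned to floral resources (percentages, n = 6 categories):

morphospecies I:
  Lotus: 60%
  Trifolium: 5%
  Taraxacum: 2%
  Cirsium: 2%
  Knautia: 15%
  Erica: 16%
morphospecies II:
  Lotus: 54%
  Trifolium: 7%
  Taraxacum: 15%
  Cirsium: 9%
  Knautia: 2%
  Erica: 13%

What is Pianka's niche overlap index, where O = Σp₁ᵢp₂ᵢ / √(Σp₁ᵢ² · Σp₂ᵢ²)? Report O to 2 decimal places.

Convert percentages to proportions (divide by 100).
Σ p₁ᵢp₂ᵢ = 0.3240 + 0.0035 + 0.0030 + 0.0018 + 0.0030 + 0.0208 = 0.3561
Σp_1ᵢ² = 0.60² + 0.05² + 0.02² + 0.02² + 0.15² + 0.16² = 0.3600 + 0.0025 + 0.0004 + 0.0004 + 0.0225 + 0.0256 = 0.4114
Σp_2ᵢ² = 0.54² + 0.07² + 0.15² + 0.09² + 0.02² + 0.13² = 0.2916 + 0.0049 + 0.0225 + 0.0081 + 0.0004 + 0.0169 = 0.3444
O = 0.3561 / √(0.4114 × 0.3444) = 0.3561 / 0.37641 = 0.9460

0.95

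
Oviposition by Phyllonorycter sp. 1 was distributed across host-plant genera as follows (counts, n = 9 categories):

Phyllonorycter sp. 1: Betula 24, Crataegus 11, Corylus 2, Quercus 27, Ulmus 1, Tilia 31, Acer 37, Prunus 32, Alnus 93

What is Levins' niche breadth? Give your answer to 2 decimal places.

4.95

Proportions for Phyllonorycter sp. 1 (n=258): 24/258=0.0930, 11/258=0.0426, 2/258=0.0078, 27/258=0.1047, 1/258=0.0039, 31/258=0.1202, 37/258=0.1434, 32/258=0.1240, 93/258=0.3605
Σpᵢ² = 0.0930² + 0.0426² + 0.0078² + 0.1047² + 0.0039² + 0.1202² + 0.1434² + 0.1240² + 0.3605² = 0.008649 + 0.001815 + 0.000061 + 0.010962 + 0.000015 + 0.014448 + 0.020564 + 0.015376 + 0.129960 = 0.201850
B = 1 / 0.201850 = 4.9542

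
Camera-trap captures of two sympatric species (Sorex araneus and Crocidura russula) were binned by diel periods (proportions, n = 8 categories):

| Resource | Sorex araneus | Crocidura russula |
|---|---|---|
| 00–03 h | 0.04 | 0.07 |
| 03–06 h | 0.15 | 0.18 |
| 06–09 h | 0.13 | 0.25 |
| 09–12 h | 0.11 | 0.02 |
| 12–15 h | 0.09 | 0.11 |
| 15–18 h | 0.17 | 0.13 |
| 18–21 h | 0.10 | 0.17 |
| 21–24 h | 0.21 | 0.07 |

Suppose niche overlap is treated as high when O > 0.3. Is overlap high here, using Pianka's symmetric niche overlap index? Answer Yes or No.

Yes

Σ p₁ᵢp₂ᵢ = 0.0028 + 0.0270 + 0.0325 + 0.0022 + 0.0099 + 0.0221 + 0.0170 + 0.0147 = 0.1282
Σp_1ᵢ² = 0.04² + 0.15² + 0.13² + 0.11² + 0.09² + 0.17² + 0.10² + 0.21² = 0.0016 + 0.0225 + 0.0169 + 0.0121 + 0.0081 + 0.0289 + 0.0100 + 0.0441 = 0.1442
Σp_2ᵢ² = 0.07² + 0.18² + 0.25² + 0.02² + 0.11² + 0.13² + 0.17² + 0.07² = 0.0049 + 0.0324 + 0.0625 + 0.0004 + 0.0121 + 0.0169 + 0.0289 + 0.0049 = 0.1630
O = 0.1282 / √(0.1442 × 0.1630) = 0.1282 / 0.15331 = 0.8362
O = 0.8362 > 0.3 → Yes.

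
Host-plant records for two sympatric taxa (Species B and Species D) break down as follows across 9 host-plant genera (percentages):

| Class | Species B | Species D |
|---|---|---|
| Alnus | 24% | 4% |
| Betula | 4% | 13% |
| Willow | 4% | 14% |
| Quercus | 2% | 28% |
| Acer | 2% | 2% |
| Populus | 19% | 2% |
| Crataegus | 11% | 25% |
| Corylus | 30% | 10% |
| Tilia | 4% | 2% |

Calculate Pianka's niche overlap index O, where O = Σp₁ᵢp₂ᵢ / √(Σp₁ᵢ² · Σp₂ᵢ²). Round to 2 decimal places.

0.45

Convert percentages to proportions (divide by 100).
Σ p₁ᵢp₂ᵢ = 0.0096 + 0.0052 + 0.0056 + 0.0056 + 0.0004 + 0.0038 + 0.0275 + 0.0300 + 0.0008 = 0.0885
Σp_1ᵢ² = 0.24² + 0.04² + 0.04² + 0.02² + 0.02² + 0.19² + 0.11² + 0.30² + 0.04² = 0.0576 + 0.0016 + 0.0016 + 0.0004 + 0.0004 + 0.0361 + 0.0121 + 0.0900 + 0.0016 = 0.2014
Σp_2ᵢ² = 0.04² + 0.13² + 0.14² + 0.28² + 0.02² + 0.02² + 0.25² + 0.10² + 0.02² = 0.0016 + 0.0169 + 0.0196 + 0.0784 + 0.0004 + 0.0004 + 0.0625 + 0.0100 + 0.0004 = 0.1902
O = 0.0885 / √(0.2014 × 0.1902) = 0.0885 / 0.19572 = 0.4522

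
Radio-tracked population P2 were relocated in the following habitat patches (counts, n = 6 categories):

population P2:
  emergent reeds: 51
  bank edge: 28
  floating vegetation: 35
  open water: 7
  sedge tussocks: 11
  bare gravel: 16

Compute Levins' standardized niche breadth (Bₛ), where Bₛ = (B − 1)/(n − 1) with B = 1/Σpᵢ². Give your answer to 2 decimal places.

Proportions for population P2 (n=148): 51/148=0.3446, 28/148=0.1892, 35/148=0.2365, 7/148=0.0473, 11/148=0.0743, 16/148=0.1081
Σpᵢ² = 0.3446² + 0.1892² + 0.2365² + 0.0473² + 0.0743² + 0.1081² = 0.118749 + 0.035797 + 0.055932 + 0.002237 + 0.005520 + 0.011686 = 0.229921
B = 1 / 0.229921 = 4.3493
Bₛ = (B − 1)/(n − 1) = (4.3493 − 1)/(6 − 1) = 3.3493/5 = 0.6699

0.67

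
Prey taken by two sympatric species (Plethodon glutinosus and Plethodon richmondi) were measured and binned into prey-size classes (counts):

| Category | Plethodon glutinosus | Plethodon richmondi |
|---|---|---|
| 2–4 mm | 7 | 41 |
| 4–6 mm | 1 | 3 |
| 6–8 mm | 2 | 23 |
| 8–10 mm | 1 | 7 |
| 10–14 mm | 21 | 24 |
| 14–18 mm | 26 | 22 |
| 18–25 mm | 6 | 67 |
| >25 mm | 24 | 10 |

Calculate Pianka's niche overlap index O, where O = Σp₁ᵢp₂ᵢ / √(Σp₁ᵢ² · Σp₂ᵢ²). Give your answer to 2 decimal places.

0.55

Proportions for Plethodon glutinosus (n=88): 7/88=0.0795, 1/88=0.0114, 2/88=0.0227, 1/88=0.0114, 21/88=0.2386, 26/88=0.2955, 6/88=0.0682, 24/88=0.2727
Proportions for Plethodon richmondi (n=197): 41/197=0.2081, 3/197=0.0152, 23/197=0.1168, 7/197=0.0355, 24/197=0.1218, 22/197=0.1117, 67/197=0.3401, 10/197=0.0508
Σ p₁ᵢp₂ᵢ = 0.016544 + 0.000173 + 0.002651 + 0.000405 + 0.029061 + 0.033007 + 0.023195 + 0.013853 = 0.118889
Σp_1ᵢ² = 0.0795² + 0.0114² + 0.0227² + 0.0114² + 0.2386² + 0.2955² + 0.0682² + 0.2727² = 0.006320 + 0.000130 + 0.000515 + 0.000130 + 0.056930 + 0.087320 + 0.004651 + 0.074365 = 0.230361
Σp_2ᵢ² = 0.2081² + 0.0152² + 0.1168² + 0.0355² + 0.1218² + 0.1117² + 0.3401² + 0.0508² = 0.043306 + 0.000231 + 0.013642 + 0.001260 + 0.014835 + 0.012477 + 0.115668 + 0.002581 = 0.204000
O = 0.118889 / √(0.230361 × 0.204000) = 0.118889 / 0.2167802 = 0.5484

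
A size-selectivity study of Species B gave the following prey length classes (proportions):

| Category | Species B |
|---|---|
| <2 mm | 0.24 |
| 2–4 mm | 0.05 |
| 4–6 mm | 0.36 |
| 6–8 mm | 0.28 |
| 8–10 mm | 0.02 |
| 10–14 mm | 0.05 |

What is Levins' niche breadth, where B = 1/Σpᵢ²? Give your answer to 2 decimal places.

3.69

Σpᵢ² = 0.24² + 0.05² + 0.36² + 0.28² + 0.02² + 0.05² = 0.0576 + 0.0025 + 0.1296 + 0.0784 + 0.0004 + 0.0025 = 0.2710
B = 1 / 0.2710 = 3.6900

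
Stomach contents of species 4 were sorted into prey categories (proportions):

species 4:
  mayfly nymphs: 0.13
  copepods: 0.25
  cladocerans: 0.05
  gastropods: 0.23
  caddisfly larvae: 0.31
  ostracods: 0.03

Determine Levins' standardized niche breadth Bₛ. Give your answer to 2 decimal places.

Σpᵢ² = 0.13² + 0.25² + 0.05² + 0.23² + 0.31² + 0.03² = 0.0169 + 0.0625 + 0.0025 + 0.0529 + 0.0961 + 0.0009 = 0.2318
B = 1 / 0.2318 = 4.3141
Bₛ = (B − 1)/(n − 1) = (4.3141 − 1)/(6 − 1) = 3.3141/5 = 0.6628

0.66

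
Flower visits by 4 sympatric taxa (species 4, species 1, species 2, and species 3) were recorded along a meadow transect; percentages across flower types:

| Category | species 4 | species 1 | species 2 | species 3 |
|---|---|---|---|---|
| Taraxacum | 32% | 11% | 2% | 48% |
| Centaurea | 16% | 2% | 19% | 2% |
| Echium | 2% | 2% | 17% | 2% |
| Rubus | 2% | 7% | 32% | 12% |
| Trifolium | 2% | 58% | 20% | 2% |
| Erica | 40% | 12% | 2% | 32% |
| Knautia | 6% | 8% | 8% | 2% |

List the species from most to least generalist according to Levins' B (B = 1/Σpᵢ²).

species 2 > species 4 > species 3 > species 1

Convert percentages to proportions (divide by 100).
Σp_4ᵢ² = 0.32² + 0.16² + 0.02² + 0.02² + 0.02² + 0.40² + 0.06² = 0.1024 + 0.0256 + 0.0004 + 0.0004 + 0.0004 + 0.1600 + 0.0036 = 0.2928
B_4 = 1 / 0.2928 = 3.4153
Σp_1ᵢ² = 0.11² + 0.02² + 0.02² + 0.07² + 0.58² + 0.12² + 0.08² = 0.0121 + 0.0004 + 0.0004 + 0.0049 + 0.3364 + 0.0144 + 0.0064 = 0.3750
B_1 = 1 / 0.3750 = 2.6667
Σp_2ᵢ² = 0.02² + 0.19² + 0.17² + 0.32² + 0.20² + 0.02² + 0.08² = 0.0004 + 0.0361 + 0.0289 + 0.1024 + 0.0400 + 0.0004 + 0.0064 = 0.2146
B_2 = 1 / 0.2146 = 4.6598
Σp_3ᵢ² = 0.48² + 0.02² + 0.02² + 0.12² + 0.02² + 0.32² + 0.02² = 0.2304 + 0.0004 + 0.0004 + 0.0144 + 0.0004 + 0.1024 + 0.0004 = 0.3488
B_3 = 1 / 0.3488 = 2.8670
Ranking by B (broadest → narrowest): species 2 (4.66) > species 4 (3.42) > species 3 (2.87) > species 1 (2.67)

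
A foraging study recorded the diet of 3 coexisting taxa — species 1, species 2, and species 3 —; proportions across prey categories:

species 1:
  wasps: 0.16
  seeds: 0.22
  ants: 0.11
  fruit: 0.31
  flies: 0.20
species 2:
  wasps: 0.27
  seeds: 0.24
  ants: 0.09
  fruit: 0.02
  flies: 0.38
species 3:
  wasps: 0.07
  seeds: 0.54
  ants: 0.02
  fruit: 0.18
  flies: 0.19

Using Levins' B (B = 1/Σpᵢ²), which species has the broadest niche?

Σp_1ᵢ² = 0.16² + 0.22² + 0.11² + 0.31² + 0.20² = 0.0256 + 0.0484 + 0.0121 + 0.0961 + 0.0400 = 0.2222
B_1 = 1 / 0.2222 = 4.5005
Σp_2ᵢ² = 0.27² + 0.24² + 0.09² + 0.02² + 0.38² = 0.0729 + 0.0576 + 0.0081 + 0.0004 + 0.1444 = 0.2834
B_2 = 1 / 0.2834 = 3.5286
Σp_3ᵢ² = 0.07² + 0.54² + 0.02² + 0.18² + 0.19² = 0.0049 + 0.2916 + 0.0004 + 0.0324 + 0.0361 = 0.3654
B_3 = 1 / 0.3654 = 2.7367
Highest B → broadest niche (most generalist): species 1 (B = 4.50).

species 1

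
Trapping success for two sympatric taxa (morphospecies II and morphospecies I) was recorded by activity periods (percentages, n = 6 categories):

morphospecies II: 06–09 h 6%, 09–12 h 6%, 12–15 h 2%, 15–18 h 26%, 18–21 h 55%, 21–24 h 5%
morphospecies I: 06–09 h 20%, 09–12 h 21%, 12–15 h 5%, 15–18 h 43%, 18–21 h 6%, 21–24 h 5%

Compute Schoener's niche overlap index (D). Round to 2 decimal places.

0.51

Convert percentages to proportions (divide by 100).
Σ|p₁ᵢ − p₂ᵢ| = 0.14 + 0.15 + 0.03 + 0.17 + 0.49 + 0.00 = 0.98
D = 1 − ½ × 0.98 = 1 − 0.490 = 0.5100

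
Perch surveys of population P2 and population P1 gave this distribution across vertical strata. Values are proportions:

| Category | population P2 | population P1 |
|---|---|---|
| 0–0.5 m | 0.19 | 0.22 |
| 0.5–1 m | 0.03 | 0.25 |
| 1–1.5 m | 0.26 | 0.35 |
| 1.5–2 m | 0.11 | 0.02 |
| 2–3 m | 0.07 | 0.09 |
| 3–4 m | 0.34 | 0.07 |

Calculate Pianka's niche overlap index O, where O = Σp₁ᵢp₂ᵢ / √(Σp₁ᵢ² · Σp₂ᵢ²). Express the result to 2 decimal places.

Σ p₁ᵢp₂ᵢ = 0.0418 + 0.0075 + 0.0910 + 0.0022 + 0.0063 + 0.0238 = 0.1726
Σp_1ᵢ² = 0.19² + 0.03² + 0.26² + 0.11² + 0.07² + 0.34² = 0.0361 + 0.0009 + 0.0676 + 0.0121 + 0.0049 + 0.1156 = 0.2372
Σp_2ᵢ² = 0.22² + 0.25² + 0.35² + 0.02² + 0.09² + 0.07² = 0.0484 + 0.0625 + 0.1225 + 0.0004 + 0.0081 + 0.0049 = 0.2468
O = 0.1726 / √(0.2372 × 0.2468) = 0.1726 / 0.24195 = 0.7134

0.71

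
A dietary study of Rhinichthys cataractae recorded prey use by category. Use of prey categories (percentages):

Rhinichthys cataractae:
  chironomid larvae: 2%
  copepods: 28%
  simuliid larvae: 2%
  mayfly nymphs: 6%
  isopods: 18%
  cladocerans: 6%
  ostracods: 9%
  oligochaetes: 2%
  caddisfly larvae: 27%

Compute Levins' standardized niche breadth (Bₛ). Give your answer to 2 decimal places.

0.50

Convert percentages to proportions (divide by 100).
Σpᵢ² = 0.02² + 0.28² + 0.02² + 0.06² + 0.18² + 0.06² + 0.09² + 0.02² + 0.27² = 0.0004 + 0.0784 + 0.0004 + 0.0036 + 0.0324 + 0.0036 + 0.0081 + 0.0004 + 0.0729 = 0.2002
B = 1 / 0.2002 = 4.9950
Bₛ = (B − 1)/(n − 1) = (4.9950 − 1)/(9 − 1) = 3.9950/8 = 0.4994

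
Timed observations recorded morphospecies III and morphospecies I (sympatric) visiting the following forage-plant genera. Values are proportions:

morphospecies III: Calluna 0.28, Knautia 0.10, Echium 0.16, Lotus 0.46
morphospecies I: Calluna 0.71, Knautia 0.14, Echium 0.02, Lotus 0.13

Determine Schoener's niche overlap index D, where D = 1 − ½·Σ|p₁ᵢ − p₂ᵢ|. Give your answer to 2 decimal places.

Σ|p₁ᵢ − p₂ᵢ| = 0.43 + 0.04 + 0.14 + 0.33 = 0.94
D = 1 − ½ × 0.94 = 1 − 0.470 = 0.5300

0.53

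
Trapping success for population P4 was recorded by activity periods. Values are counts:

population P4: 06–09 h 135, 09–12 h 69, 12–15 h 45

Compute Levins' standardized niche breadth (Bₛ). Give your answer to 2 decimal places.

Proportions for population P4 (n=249): 135/249=0.5422, 69/249=0.2771, 45/249=0.1807
Σpᵢ² = 0.5422² + 0.2771² + 0.1807² = 0.293981 + 0.076784 + 0.032652 = 0.403417
B = 1 / 0.403417 = 2.4788
Bₛ = (B − 1)/(n − 1) = (2.4788 − 1)/(3 − 1) = 1.4788/2 = 0.7394

0.74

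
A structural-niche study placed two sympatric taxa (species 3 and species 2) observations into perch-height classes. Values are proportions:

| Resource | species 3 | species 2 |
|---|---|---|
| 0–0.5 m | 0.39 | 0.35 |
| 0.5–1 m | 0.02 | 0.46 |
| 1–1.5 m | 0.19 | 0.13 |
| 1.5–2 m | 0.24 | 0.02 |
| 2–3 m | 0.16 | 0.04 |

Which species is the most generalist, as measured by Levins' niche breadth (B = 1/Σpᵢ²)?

species 3

Σp_3ᵢ² = 0.39² + 0.02² + 0.19² + 0.24² + 0.16² = 0.1521 + 0.0004 + 0.0361 + 0.0576 + 0.0256 = 0.2718
B_3 = 1 / 0.2718 = 3.6792
Σp_2ᵢ² = 0.35² + 0.46² + 0.13² + 0.02² + 0.04² = 0.1225 + 0.2116 + 0.0169 + 0.0004 + 0.0016 = 0.3530
B_2 = 1 / 0.3530 = 2.8329
Highest B → broadest niche (most generalist): species 3 (B = 3.68).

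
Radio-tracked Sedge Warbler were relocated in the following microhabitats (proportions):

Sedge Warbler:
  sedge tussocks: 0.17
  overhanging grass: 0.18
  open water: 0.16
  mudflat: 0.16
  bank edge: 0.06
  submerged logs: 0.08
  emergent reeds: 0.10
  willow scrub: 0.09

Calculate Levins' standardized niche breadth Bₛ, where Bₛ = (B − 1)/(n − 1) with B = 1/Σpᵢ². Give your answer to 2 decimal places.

Σpᵢ² = 0.17² + 0.18² + 0.16² + 0.16² + 0.06² + 0.08² + 0.10² + 0.09² = 0.0289 + 0.0324 + 0.0256 + 0.0256 + 0.0036 + 0.0064 + 0.0100 + 0.0081 = 0.1406
B = 1 / 0.1406 = 7.1124
Bₛ = (B − 1)/(n − 1) = (7.1124 − 1)/(8 − 1) = 6.1124/7 = 0.8732

0.87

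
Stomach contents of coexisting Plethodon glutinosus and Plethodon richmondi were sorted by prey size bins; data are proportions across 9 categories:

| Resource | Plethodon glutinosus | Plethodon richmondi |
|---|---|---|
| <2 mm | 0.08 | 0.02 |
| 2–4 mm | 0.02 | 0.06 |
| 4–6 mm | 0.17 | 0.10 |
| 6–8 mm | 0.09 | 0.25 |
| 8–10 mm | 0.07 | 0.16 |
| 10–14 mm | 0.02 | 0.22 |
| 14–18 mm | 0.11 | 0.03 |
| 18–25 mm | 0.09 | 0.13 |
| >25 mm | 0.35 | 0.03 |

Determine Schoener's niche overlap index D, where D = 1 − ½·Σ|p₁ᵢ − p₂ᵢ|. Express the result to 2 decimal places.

Σ|p₁ᵢ − p₂ᵢ| = 0.06 + 0.04 + 0.07 + 0.16 + 0.09 + 0.20 + 0.08 + 0.04 + 0.32 = 1.06
D = 1 − ½ × 1.06 = 1 − 0.530 = 0.4700

0.47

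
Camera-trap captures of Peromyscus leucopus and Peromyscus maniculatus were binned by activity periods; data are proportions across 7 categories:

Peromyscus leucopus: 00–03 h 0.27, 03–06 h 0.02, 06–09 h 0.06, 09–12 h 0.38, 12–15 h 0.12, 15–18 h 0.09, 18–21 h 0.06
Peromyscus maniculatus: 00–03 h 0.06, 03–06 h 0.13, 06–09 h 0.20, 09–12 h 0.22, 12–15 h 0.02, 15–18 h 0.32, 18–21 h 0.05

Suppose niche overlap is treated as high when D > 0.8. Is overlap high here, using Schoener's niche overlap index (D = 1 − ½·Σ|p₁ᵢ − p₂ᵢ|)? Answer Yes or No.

No

Σ|p₁ᵢ − p₂ᵢ| = 0.21 + 0.11 + 0.14 + 0.16 + 0.10 + 0.23 + 0.01 = 0.96
D = 1 − ½ × 0.96 = 1 − 0.480 = 0.5200
D = 0.5200 < 0.8 → No.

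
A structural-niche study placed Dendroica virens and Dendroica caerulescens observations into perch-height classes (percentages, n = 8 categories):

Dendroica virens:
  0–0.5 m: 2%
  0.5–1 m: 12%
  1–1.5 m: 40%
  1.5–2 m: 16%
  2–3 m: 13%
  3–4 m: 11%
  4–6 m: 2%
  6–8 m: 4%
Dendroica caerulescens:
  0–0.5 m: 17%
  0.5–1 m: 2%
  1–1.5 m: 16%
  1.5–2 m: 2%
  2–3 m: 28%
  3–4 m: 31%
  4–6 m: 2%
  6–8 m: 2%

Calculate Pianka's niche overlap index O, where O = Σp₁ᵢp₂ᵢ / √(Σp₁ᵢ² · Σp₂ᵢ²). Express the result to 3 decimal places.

Convert percentages to proportions (divide by 100).
Σ p₁ᵢp₂ᵢ = 0.0034 + 0.0024 + 0.0640 + 0.0032 + 0.0364 + 0.0341 + 0.0004 + 0.0008 = 0.1447
Σp_1ᵢ² = 0.02² + 0.12² + 0.40² + 0.16² + 0.13² + 0.11² + 0.02² + 0.04² = 0.0004 + 0.0144 + 0.1600 + 0.0256 + 0.0169 + 0.0121 + 0.0004 + 0.0016 = 0.2314
Σp_2ᵢ² = 0.17² + 0.02² + 0.16² + 0.02² + 0.28² + 0.31² + 0.02² + 0.02² = 0.0289 + 0.0004 + 0.0256 + 0.0004 + 0.0784 + 0.0961 + 0.0004 + 0.0004 = 0.2306
O = 0.1447 / √(0.2314 × 0.2306) = 0.1447 / 0.231000 = 0.62641

0.626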